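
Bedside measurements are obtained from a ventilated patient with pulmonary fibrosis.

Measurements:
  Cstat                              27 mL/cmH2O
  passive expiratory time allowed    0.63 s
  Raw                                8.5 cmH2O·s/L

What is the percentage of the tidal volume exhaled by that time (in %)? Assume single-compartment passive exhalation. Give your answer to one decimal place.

93.6

τ = R × C = 8.5 × 27 mL/cmH2O = 8.5 × 0.027 L/cmH2O = 0.2295 s.
Passive exhalation: V(t)/V₀ = e^(−t/τ) = e^(−0.63/0.2295) = 0.06424.
Fraction exhaled = 1 − 0.06424 = 0.9358 → 93.58%.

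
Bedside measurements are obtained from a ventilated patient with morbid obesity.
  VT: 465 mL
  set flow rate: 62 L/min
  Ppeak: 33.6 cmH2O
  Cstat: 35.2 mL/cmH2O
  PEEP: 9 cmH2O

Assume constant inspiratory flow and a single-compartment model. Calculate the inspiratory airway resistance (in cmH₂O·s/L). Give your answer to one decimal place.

11.0

Flow: 62 L/min ÷ 60 = 1.0333 L/s.
Equation of motion (constant flow): PIP = Vt/C + R·V̇ + PEEP.
R·V̇ = PIP − Vt/C − PEEP = 33.6 − 465/35.2 − 9 = 33.6 − 13.21 − 9 = 11.39 cmH2O.
R = 11.39 / 1.0333 = 11.023 cmH2O·s/L.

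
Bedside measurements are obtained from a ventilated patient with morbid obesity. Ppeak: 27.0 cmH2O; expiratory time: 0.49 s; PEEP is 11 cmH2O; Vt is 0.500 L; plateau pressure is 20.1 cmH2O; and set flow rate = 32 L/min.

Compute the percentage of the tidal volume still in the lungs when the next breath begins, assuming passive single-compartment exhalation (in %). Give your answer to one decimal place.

Flow: 32 L/min ÷ 60 = 0.5333 L/s.
R = (PIP − Pplat)/V̇ = (27.0 − 20.1) / 0.5333 = 6.9/0.5333 = 12.938 cmH2O·s/L.
C = Vt/(Pplat − PEEP) = 500.0 / (20.1 − 11) = 500.0/9.1 = 54.945 mL/cmH2O.
τ = R × C = 12.938 × 0.05495 L/cmH2O = 0.7109 s.
Fraction remaining at end-expiration = e^(−Te/τ) = e^(−0.49/0.7109) = 0.5019 → 50.19%.

50.2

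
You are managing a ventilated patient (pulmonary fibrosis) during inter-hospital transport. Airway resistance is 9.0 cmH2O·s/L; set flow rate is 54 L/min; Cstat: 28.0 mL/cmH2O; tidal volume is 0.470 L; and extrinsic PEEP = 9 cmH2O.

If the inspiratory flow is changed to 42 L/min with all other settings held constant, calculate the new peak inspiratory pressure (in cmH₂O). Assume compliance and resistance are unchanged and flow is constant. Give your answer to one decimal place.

Flow: 54 L/min ÷ 60 = 0.9 L/s.
New flow: 42 L/min ÷ 60 = 0.7 L/s.
PIP = Vt/C + R·V̇ + PEEP (constant-flow equation of motion).
Only the resistive term changes: ΔPIP = R × ΔV̇ = 9.0 × (0.7 − 0.9) = 9.0 × -0.2 = -1.8 cmH2O.
Original PIP = 470/28.0 + 9.0×0.9 + 9 = 33.886 cmH2O; new PIP = 33.886 + (-1.8) = 32.086 cmH2O.

32.1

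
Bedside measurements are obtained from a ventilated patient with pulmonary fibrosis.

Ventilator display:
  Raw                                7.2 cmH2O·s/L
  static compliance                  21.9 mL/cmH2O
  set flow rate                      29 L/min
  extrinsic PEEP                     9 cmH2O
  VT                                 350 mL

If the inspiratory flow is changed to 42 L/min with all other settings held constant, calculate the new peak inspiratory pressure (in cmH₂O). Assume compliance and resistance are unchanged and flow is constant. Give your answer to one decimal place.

Flow: 29 L/min ÷ 60 = 0.4833 L/s.
New flow: 42 L/min ÷ 60 = 0.7 L/s.
PIP = Vt/C + R·V̇ + PEEP (constant-flow equation of motion).
Only the resistive term changes: ΔPIP = R × ΔV̇ = 7.2 × (0.7 − 0.4833) = 7.2 × 0.2167 = 1.56 cmH2O.
Original PIP = 350/21.9 + 7.2×0.4833 + 9 = 28.461 cmH2O; new PIP = 28.461 + (1.56) = 30.021 cmH2O.

30.0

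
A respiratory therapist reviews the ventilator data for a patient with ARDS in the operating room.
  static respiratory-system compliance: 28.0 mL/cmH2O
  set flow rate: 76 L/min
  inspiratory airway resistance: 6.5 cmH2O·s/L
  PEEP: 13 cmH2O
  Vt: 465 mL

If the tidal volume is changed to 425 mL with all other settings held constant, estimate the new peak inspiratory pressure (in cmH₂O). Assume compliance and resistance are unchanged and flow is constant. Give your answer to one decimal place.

Flow: 76 L/min ÷ 60 = 1.2667 L/s.
PIP = Vt/C + R·V̇ + PEEP (constant-flow equation of motion).
Only the elastic term changes: ΔPIP = ΔVt / C = (425 − 465) / 28.0 = -1.429 cmH2O.
Original PIP = 465/28.0 + 6.5×1.2667 + 13 = 37.841 cmH2O; new PIP = 37.841 + (-1.429) = 36.412 cmH2O.

36.4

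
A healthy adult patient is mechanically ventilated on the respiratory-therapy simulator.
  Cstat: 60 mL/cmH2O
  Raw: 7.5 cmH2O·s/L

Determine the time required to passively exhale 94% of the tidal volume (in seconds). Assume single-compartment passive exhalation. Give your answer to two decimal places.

1.27

τ = R × C = 7.5 × 60 mL/cmH2O = 7.5 × 0.060 L/cmH2O = 0.45 s.
Exhaled fraction f = 1 − e^(−t/τ) → t = −τ·ln(1 − f) = −0.45·ln(0.06) = 1.266 s.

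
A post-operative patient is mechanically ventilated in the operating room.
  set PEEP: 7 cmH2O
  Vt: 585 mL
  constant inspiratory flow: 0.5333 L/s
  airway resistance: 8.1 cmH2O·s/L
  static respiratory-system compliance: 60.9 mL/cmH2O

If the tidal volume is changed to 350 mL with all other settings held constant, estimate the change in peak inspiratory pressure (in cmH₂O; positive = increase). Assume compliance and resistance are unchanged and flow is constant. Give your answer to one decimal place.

-3.9

PIP = Vt/C + R·V̇ + PEEP (constant-flow equation of motion).
Only the elastic term changes: ΔPIP = ΔVt / C = (350 − 585) / 60.9 = -3.859 cmH2O.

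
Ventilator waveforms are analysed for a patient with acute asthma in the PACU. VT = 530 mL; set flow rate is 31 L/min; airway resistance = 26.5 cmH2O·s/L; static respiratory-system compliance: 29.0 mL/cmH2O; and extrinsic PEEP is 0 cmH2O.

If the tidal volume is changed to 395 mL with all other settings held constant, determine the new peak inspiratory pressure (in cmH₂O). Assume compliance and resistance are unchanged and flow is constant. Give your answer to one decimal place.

Flow: 31 L/min ÷ 60 = 0.5167 L/s.
PIP = Vt/C + R·V̇ + PEEP (constant-flow equation of motion).
Only the elastic term changes: ΔPIP = ΔVt / C = (395 − 530) / 29.0 = -4.655 cmH2O.
Original PIP = 530/29.0 + 26.5×0.5167 + 0 = 31.968 cmH2O; new PIP = 31.968 + (-4.655) = 27.313 cmH2O.

27.3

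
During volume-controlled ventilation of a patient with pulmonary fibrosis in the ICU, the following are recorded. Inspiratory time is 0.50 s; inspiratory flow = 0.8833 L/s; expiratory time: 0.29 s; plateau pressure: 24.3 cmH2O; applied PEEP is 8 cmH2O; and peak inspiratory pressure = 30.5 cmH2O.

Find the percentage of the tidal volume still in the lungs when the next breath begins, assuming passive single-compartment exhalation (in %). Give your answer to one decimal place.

Vt = flow × Ti = 0.8833 L/s × 0.50 s × 1000 mL/L = 441.65 mL.
R = (PIP − Pplat)/V̇ = (30.5 − 24.3) / 0.8833 = 6.2/0.8833 = 7.019 cmH2O·s/L.
C = Vt/(Pplat − PEEP) = 441.65 / (24.3 − 8) = 441.65/16.3 = 27.095 mL/cmH2O.
τ = R × C = 7.019 × 0.0271 L/cmH2O = 0.1902 s.
Fraction remaining at end-expiration = e^(−Te/τ) = e^(−0.29/0.1902) = 0.2177 → 21.77%.

21.8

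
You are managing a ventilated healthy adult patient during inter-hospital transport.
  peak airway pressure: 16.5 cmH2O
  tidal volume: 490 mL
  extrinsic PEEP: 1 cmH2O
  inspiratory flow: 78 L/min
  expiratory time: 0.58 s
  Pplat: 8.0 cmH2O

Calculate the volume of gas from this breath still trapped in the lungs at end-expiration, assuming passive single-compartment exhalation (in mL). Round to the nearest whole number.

Flow: 78 L/min ÷ 60 = 1.3 L/s.
R = (PIP − Pplat)/V̇ = (16.5 − 8.0) / 1.3 = 8.5/1.3 = 6.538 cmH2O·s/L.
C = Vt/(Pplat − PEEP) = 490.0 / (8.0 − 1) = 490.0/7.0 = 70.0 mL/cmH2O.
τ = R × C = 6.538 × 0.07 L/cmH2O = 0.4577 s.
Fraction remaining = e^(−Te/τ) = e^(−0.58/0.4577) = 0.2816.
Trapped volume = 490.0 × 0.2816 = 137.98 mL.

138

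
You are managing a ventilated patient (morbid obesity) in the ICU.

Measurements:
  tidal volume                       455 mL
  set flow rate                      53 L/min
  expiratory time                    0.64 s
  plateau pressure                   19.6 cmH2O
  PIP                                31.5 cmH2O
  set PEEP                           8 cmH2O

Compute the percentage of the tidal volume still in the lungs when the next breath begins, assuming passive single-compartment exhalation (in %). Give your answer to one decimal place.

29.8

Flow: 53 L/min ÷ 60 = 0.8833 L/s.
R = (PIP − Pplat)/V̇ = (31.5 − 19.6) / 0.8833 = 11.9/0.8833 = 13.472 cmH2O·s/L.
C = Vt/(Pplat − PEEP) = 455.0 / (19.6 − 8) = 455.0/11.6 = 39.224 mL/cmH2O.
τ = R × C = 13.472 × 0.03922 L/cmH2O = 0.5284 s.
Fraction remaining at end-expiration = e^(−Te/τ) = e^(−0.64/0.5284) = 0.2978 → 29.78%.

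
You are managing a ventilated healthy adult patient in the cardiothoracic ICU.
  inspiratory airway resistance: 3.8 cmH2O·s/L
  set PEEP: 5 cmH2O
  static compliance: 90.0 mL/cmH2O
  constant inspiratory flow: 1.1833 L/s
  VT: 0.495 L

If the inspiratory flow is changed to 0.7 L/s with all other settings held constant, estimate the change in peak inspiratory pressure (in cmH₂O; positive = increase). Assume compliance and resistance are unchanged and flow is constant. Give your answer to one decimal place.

-1.8

PIP = Vt/C + R·V̇ + PEEP (constant-flow equation of motion).
Only the resistive term changes: ΔPIP = R × ΔV̇ = 3.8 × (0.7 − 1.1833) = 3.8 × -0.4833 = -1.837 cmH2O.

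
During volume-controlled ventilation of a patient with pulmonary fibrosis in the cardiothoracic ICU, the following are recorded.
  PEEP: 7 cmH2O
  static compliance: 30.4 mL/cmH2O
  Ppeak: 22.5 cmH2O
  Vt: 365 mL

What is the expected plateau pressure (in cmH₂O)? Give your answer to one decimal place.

Pplat = PEEP + Vt / Cstat = 7 + 365 / 30.4 = 7 + 12.007 = 19.007 cmH2O.

19.0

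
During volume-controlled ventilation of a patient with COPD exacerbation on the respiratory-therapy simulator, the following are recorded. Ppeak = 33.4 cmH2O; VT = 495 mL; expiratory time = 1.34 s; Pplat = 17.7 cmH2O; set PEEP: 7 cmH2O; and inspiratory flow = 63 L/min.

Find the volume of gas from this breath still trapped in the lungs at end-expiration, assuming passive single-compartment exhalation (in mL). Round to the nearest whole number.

71

Flow: 63 L/min ÷ 60 = 1.05 L/s.
R = (PIP − Pplat)/V̇ = (33.4 − 17.7) / 1.05 = 15.7/1.05 = 14.952 cmH2O·s/L.
C = Vt/(Pplat − PEEP) = 495.0 / (17.7 − 7) = 495.0/10.7 = 46.262 mL/cmH2O.
τ = R × C = 14.952 × 0.04626 L/cmH2O = 0.6917 s.
Fraction remaining = e^(−Te/τ) = e^(−1.34/0.6917) = 0.1441.
Trapped volume = 495.0 × 0.1441 = 71.33 mL.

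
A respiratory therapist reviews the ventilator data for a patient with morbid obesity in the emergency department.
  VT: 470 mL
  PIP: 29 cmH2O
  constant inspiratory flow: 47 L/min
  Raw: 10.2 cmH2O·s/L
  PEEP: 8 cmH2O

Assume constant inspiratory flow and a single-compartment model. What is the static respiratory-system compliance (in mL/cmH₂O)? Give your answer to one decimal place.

Flow: 47 L/min ÷ 60 = 0.7833 L/s.
Equation of motion (constant flow): PIP = Vt/C + R·V̇ + PEEP.
Vt/C = PIP − R·V̇ − PEEP = 29 − 10.2×0.7833 − 8 = 29 − 7.99 − 8 = 13.01 cmH2O.
C = Vt / 13.01 = 470 / 13.01 = 36.126 mL/cmH2O.

36.1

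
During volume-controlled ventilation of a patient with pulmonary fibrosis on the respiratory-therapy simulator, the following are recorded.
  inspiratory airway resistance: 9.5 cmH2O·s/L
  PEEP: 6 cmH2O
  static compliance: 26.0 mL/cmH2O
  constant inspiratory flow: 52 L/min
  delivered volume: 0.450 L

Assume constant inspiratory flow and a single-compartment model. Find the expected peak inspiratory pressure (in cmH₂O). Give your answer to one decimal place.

31.5

Flow: 52 L/min ÷ 60 = 0.8667 L/s.
Equation of motion (constant flow): PIP = Vt/C + R·V̇ + PEEP.
PIP = 450/26.0 + 9.5×0.8667 + 6 = 17.308 + 8.234 + 6 = 31.542 cmH2O.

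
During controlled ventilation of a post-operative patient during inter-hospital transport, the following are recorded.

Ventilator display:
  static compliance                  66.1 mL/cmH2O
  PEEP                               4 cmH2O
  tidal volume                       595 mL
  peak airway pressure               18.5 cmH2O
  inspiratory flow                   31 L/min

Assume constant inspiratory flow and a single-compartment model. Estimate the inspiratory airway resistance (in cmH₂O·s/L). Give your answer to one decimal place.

Flow: 31 L/min ÷ 60 = 0.5167 L/s.
Equation of motion (constant flow): PIP = Vt/C + R·V̇ + PEEP.
R·V̇ = PIP − Vt/C − PEEP = 18.5 − 595/66.1 − 4 = 18.5 − 9.002 − 4 = 5.498 cmH2O.
R = 5.498 / 0.5167 = 10.641 cmH2O·s/L.

10.6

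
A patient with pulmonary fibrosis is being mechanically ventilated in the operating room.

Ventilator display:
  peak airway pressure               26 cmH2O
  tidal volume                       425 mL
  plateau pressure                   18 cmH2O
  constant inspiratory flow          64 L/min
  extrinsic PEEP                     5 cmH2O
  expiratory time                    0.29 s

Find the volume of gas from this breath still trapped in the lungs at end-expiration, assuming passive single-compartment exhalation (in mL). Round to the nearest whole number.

Flow: 64 L/min ÷ 60 = 1.0667 L/s.
R = (PIP − Pplat)/V̇ = (26 − 18) / 1.0667 = 8.0/1.0667 = 7.5 cmH2O·s/L.
C = Vt/(Pplat − PEEP) = 425.0 / (18 − 5) = 425.0/13.0 = 32.692 mL/cmH2O.
τ = R × C = 7.5 × 0.03269 L/cmH2O = 0.2452 s.
Fraction remaining = e^(−Te/τ) = e^(−0.29/0.2452) = 0.3064.
Trapped volume = 425.0 × 0.3064 = 130.22 mL.

130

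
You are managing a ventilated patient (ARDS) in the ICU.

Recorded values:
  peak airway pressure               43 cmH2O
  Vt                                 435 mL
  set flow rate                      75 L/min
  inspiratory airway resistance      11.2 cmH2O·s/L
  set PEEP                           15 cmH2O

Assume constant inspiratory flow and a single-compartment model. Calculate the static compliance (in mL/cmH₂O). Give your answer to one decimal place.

31.1

Flow: 75 L/min ÷ 60 = 1.25 L/s.
Equation of motion (constant flow): PIP = Vt/C + R·V̇ + PEEP.
Vt/C = PIP − R·V̇ − PEEP = 43 − 11.2×1.25 − 15 = 43 − 14.0 − 15 = 14.0 cmH2O.
C = Vt / 14.0 = 435 / 14.0 = 31.071 mL/cmH2O.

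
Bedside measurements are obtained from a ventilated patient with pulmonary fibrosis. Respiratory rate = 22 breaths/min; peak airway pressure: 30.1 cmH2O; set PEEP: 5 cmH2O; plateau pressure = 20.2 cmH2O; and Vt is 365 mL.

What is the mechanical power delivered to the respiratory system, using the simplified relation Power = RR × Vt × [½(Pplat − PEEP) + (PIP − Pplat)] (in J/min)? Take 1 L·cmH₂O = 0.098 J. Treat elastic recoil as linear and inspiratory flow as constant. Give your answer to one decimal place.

Per-breath work = Vt × [½(Pplat−PEEP) + (PIP−Pplat)] = 0.365 × [0.5×15.2 + 9.9] = 0.365 × 17.5 = 6.388 L·cmH2O.
Power = 22 × 6.388 = 140.54 L·cmH2O/min.
× 0.098 J/(L·cmH2O) → 13.773 J/min.

13.8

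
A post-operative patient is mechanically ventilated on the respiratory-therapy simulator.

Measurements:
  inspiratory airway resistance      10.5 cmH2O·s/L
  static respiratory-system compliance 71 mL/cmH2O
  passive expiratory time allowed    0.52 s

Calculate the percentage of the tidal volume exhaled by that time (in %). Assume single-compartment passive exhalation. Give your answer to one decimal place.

τ = R × C = 10.5 × 71 mL/cmH2O = 10.5 × 0.071 L/cmH2O = 0.7455 s.
Passive exhalation: V(t)/V₀ = e^(−t/τ) = e^(−0.52/0.7455) = 0.4978.
Fraction exhaled = 1 − 0.4978 = 0.5022 → 50.22%.

50.2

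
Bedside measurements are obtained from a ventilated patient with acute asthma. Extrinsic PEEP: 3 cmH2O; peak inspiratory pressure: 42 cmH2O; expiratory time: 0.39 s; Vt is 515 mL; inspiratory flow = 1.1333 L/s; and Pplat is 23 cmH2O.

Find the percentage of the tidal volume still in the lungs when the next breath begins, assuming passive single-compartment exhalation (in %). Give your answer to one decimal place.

40.5

R = (PIP − Pplat)/V̇ = (42 − 23) / 1.1333 = 19.0/1.1333 = 16.765 cmH2O·s/L.
C = Vt/(Pplat − PEEP) = 515.0 / (23 − 3) = 515.0/20.0 = 25.75 mL/cmH2O.
τ = R × C = 16.765 × 0.02575 L/cmH2O = 0.4317 s.
Fraction remaining at end-expiration = e^(−Te/τ) = e^(−0.39/0.4317) = 0.4052 → 40.52%.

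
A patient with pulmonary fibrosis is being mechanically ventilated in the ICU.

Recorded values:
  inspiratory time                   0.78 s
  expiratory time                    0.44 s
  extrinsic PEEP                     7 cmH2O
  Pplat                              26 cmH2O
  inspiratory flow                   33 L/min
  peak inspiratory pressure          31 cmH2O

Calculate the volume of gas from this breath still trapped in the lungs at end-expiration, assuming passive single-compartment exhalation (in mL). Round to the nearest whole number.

Flow: 33 L/min ÷ 60 = 0.55 L/s.
Vt = flow × Ti = 0.55 L/s × 0.78 s × 1000 mL/L = 429.0 mL.
R = (PIP − Pplat)/V̇ = (31 − 26) / 0.55 = 5.0/0.55 = 9.091 cmH2O·s/L.
C = Vt/(Pplat − PEEP) = 429.0 / (26 − 7) = 429.0/19.0 = 22.579 mL/cmH2O.
τ = R × C = 9.091 × 0.02258 L/cmH2O = 0.2053 s.
Fraction remaining = e^(−Te/τ) = e^(−0.44/0.2053) = 0.1173.
Trapped volume = 429.0 × 0.1173 = 50.322 mL.

50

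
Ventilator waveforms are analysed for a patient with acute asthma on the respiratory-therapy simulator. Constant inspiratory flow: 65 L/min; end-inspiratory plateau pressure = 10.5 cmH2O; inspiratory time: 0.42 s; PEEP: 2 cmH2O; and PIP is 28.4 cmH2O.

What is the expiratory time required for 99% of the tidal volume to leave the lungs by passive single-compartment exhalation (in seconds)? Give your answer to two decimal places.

Flow: 65 L/min ÷ 60 = 1.0833 L/s.
Vt = flow × Ti = 1.0833 L/s × 0.42 s × 1000 mL/L = 454.99 mL.
R = (PIP − Pplat)/V̇ = (28.4 − 10.5) / 1.0833 = 17.9/1.0833 = 16.524 cmH2O·s/L.
C = Vt/(Pplat − PEEP) = 454.99 / (10.5 − 2) = 454.99/8.5 = 53.528 mL/cmH2O.
τ = R × C = 16.524 × 0.05353 L/cmH2O = 0.8845 s.
t = −τ·ln(1 − 0.99) = −0.8845·ln(0.01) = 4.073 s.

4.07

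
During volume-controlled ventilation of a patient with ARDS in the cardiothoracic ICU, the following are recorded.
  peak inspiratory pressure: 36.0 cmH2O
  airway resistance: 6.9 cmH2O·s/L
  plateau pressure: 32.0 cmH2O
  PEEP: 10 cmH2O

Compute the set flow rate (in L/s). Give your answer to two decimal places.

flow = (PIP − Pplat) / Raw = 4.0 / 6.9 = 0.5797 L/s.

0.58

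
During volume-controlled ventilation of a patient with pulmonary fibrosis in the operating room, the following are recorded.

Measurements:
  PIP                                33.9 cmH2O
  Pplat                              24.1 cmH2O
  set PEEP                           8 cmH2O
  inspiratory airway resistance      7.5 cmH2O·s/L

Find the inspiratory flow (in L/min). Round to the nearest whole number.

flow = (PIP − Pplat) / Raw = (33.9 − 24.1) / 7.5 = 1.307 L/s × 60 = 78.42 L/min.

78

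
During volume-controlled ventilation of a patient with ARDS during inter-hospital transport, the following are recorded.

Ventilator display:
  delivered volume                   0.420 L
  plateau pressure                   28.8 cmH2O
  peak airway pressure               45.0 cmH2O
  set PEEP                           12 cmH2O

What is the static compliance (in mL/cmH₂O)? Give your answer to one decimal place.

Cstat = Vt / (Pplat − PEEP) = 420 / (28.8 − 12) = 420 / 16.8 = 25.0 mL/cmH2O.

25.0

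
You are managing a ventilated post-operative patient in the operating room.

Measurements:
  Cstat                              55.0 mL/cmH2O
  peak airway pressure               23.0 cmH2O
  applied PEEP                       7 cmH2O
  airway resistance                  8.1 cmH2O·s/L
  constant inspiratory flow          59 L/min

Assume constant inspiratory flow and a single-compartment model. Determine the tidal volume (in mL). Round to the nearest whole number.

442

Flow: 59 L/min ÷ 60 = 0.9833 L/s.
Equation of motion (constant flow): PIP = Vt/C + R·V̇ + PEEP.
Vt/C = PIP − R·V̇ − PEEP = 23.0 − 7.965 − 7 = 8.035 cmH2O.
Vt = C × 8.035 = 55.0 × 8.035 = 441.93 mL.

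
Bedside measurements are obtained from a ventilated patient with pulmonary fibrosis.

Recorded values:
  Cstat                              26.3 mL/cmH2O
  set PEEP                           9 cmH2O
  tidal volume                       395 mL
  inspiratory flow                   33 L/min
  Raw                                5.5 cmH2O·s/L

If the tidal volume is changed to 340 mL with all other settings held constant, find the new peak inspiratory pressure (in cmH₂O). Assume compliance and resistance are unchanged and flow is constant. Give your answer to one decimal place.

Flow: 33 L/min ÷ 60 = 0.55 L/s.
PIP = Vt/C + R·V̇ + PEEP (constant-flow equation of motion).
Only the elastic term changes: ΔPIP = ΔVt / C = (340 − 395) / 26.3 = -2.091 cmH2O.
Original PIP = 395/26.3 + 5.5×0.55 + 9 = 27.044 cmH2O; new PIP = 27.044 + (-2.091) = 24.953 cmH2O.

25.0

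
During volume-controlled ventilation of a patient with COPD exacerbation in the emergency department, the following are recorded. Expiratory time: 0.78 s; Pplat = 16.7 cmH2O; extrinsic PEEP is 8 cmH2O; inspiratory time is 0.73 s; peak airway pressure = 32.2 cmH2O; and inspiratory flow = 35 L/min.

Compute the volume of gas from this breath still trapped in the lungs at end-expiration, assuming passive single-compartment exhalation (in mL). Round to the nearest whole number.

Flow: 35 L/min ÷ 60 = 0.5833 L/s.
Vt = flow × Ti = 0.5833 L/s × 0.73 s × 1000 mL/L = 425.81 mL.
R = (PIP − Pplat)/V̇ = (32.2 − 16.7) / 0.5833 = 15.5/0.5833 = 26.573 cmH2O·s/L.
C = Vt/(Pplat − PEEP) = 425.81 / (16.7 − 8) = 425.81/8.7 = 48.944 mL/cmH2O.
τ = R × C = 26.573 × 0.04894 L/cmH2O = 1.3 s.
Fraction remaining = e^(−Te/τ) = e^(−0.78/1.3) = 0.5488.
Trapped volume = 425.81 × 0.5488 = 233.68 mL.

234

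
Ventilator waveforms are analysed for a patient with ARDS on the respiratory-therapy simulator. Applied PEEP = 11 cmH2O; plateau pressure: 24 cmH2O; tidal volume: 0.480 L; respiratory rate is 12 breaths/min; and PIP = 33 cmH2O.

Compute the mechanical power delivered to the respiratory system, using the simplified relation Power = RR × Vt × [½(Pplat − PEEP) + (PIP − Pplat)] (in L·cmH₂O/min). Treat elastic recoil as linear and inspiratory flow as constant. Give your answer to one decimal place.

Per-breath work = Vt × [½(Pplat−PEEP) + (PIP−Pplat)] = 0.480 × [0.5×13.0 + 9.0] = 0.480 × 15.5 = 7.44 L·cmH2O.
Power = 12 × 7.44 = 89.28 L·cmH2O/min.

89.3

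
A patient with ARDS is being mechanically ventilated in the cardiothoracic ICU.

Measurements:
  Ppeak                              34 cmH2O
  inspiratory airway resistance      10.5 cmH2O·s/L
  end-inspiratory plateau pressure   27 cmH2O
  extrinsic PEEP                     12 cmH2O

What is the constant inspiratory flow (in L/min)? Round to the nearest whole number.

flow = (PIP − Pplat) / Raw = (34 − 27) / 10.5 = 0.6667 L/s × 60 = 40.002 L/min.

40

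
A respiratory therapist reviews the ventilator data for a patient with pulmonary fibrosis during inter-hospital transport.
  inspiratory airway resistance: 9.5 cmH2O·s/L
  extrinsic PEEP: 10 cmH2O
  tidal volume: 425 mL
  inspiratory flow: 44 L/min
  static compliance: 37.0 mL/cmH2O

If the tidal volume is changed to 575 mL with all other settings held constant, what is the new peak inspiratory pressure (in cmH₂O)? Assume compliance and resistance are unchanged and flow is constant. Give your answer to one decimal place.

32.5

Flow: 44 L/min ÷ 60 = 0.7333 L/s.
PIP = Vt/C + R·V̇ + PEEP (constant-flow equation of motion).
Only the elastic term changes: ΔPIP = ΔVt / C = (575 − 425) / 37.0 = 4.054 cmH2O.
Original PIP = 425/37.0 + 9.5×0.7333 + 10 = 28.453 cmH2O; new PIP = 28.453 + (4.054) = 32.507 cmH2O.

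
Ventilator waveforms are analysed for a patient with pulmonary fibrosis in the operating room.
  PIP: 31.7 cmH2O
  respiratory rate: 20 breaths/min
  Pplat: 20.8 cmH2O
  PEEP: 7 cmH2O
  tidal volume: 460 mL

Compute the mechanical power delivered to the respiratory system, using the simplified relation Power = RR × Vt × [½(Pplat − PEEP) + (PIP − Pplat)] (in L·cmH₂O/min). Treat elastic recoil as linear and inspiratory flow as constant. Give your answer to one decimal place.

Per-breath work = Vt × [½(Pplat−PEEP) + (PIP−Pplat)] = 0.460 × [0.5×13.8 + 10.9] = 0.460 × 17.8 = 8.188 L·cmH2O.
Power = 20 × 8.188 = 163.76 L·cmH2O/min.

163.8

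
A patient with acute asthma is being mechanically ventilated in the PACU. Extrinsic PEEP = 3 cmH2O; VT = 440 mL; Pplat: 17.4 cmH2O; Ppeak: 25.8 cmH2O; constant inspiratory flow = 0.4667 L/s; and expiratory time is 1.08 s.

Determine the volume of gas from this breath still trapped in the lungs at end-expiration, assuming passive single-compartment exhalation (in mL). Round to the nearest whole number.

R = (PIP − Pplat)/V̇ = (25.8 − 17.4) / 0.4667 = 8.4/0.4667 = 17.999 cmH2O·s/L.
C = Vt/(Pplat − PEEP) = 440.0 / (17.4 − 3) = 440.0/14.4 = 30.556 mL/cmH2O.
τ = R × C = 17.999 × 0.03056 L/cmH2O = 0.55 s.
Fraction remaining = e^(−Te/τ) = e^(−1.08/0.55) = 0.1403.
Trapped volume = 440.0 × 0.1403 = 61.732 mL.

62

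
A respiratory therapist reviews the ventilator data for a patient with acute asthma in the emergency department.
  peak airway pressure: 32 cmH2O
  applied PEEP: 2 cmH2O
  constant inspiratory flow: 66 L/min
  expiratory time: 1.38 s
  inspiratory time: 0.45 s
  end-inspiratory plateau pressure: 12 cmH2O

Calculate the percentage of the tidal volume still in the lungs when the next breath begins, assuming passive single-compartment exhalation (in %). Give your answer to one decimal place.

21.6

Flow: 66 L/min ÷ 60 = 1.1 L/s.
Vt = flow × Ti = 1.1 L/s × 0.45 s × 1000 mL/L = 495.0 mL.
R = (PIP − Pplat)/V̇ = (32 − 12) / 1.1 = 20.0/1.1 = 18.182 cmH2O·s/L.
C = Vt/(Pplat − PEEP) = 495.0 / (12 − 2) = 495.0/10.0 = 49.5 mL/cmH2O.
τ = R × C = 18.182 × 0.0495 L/cmH2O = 0.9 s.
Fraction remaining at end-expiration = e^(−Te/τ) = e^(−1.38/0.9) = 0.2158 → 21.58%.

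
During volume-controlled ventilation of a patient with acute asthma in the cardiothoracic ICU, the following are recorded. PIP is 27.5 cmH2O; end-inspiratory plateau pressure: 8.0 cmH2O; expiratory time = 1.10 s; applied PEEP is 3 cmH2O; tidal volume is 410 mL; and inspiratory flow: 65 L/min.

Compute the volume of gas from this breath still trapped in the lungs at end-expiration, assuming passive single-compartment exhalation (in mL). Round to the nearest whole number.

195

Flow: 65 L/min ÷ 60 = 1.0833 L/s.
R = (PIP − Pplat)/V̇ = (27.5 − 8.0) / 1.0833 = 19.5/1.0833 = 18.001 cmH2O·s/L.
C = Vt/(Pplat − PEEP) = 410.0 / (8.0 − 3) = 410.0/5.0 = 82.0 mL/cmH2O.
τ = R × C = 18.001 × 0.082 L/cmH2O = 1.476 s.
Fraction remaining = e^(−Te/τ) = e^(−1.10/1.476) = 0.4746.
Trapped volume = 410.0 × 0.4746 = 194.59 mL.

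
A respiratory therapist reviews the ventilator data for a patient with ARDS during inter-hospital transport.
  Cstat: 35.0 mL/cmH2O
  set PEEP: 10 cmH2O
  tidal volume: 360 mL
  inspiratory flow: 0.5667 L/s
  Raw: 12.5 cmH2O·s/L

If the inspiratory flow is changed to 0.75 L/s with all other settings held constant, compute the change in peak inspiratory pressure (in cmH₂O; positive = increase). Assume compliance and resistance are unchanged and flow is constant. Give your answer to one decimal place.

PIP = Vt/C + R·V̇ + PEEP (constant-flow equation of motion).
Only the resistive term changes: ΔPIP = R × ΔV̇ = 12.5 × (0.75 − 0.5667) = 12.5 × 0.1833 = 2.291 cmH2O.

2.3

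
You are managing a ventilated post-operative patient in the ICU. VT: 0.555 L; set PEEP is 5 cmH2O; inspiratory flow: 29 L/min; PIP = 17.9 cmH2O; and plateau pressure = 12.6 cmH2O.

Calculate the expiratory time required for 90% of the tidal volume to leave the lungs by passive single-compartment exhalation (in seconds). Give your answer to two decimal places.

1.84

Flow: 29 L/min ÷ 60 = 0.4833 L/s.
R = (PIP − Pplat)/V̇ = (17.9 − 12.6) / 0.4833 = 5.3/0.4833 = 10.966 cmH2O·s/L.
C = Vt/(Pplat − PEEP) = 555.0 / (12.6 − 5) = 555.0/7.6 = 73.026 mL/cmH2O.
τ = R × C = 10.966 × 0.07303 L/cmH2O = 0.8008 s.
t = −τ·ln(1 − 0.90) = −0.8008·ln(0.1) = 1.844 s.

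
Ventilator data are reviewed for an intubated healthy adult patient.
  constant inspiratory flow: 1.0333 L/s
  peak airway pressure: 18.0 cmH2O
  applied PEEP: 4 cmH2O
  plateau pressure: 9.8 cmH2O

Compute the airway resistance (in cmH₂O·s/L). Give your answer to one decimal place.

7.9

Raw = (PIP − Pplat) / flow = (18.0 − 9.8) / 1.0333 = 8.2 / 1.0333 = 7.936 cmH2O·s/L.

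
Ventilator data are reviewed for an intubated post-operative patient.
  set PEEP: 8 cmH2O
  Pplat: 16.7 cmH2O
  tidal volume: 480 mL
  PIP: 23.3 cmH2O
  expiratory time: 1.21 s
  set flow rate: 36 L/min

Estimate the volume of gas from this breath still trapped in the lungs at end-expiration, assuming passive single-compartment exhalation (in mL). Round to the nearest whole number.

65

Flow: 36 L/min ÷ 60 = 0.6 L/s.
R = (PIP − Pplat)/V̇ = (23.3 − 16.7) / 0.6 = 6.6/0.6 = 11.0 cmH2O·s/L.
C = Vt/(Pplat − PEEP) = 480.0 / (16.7 − 8) = 480.0/8.7 = 55.172 mL/cmH2O.
τ = R × C = 11.0 × 0.05517 L/cmH2O = 0.6069 s.
Fraction remaining = e^(−Te/τ) = e^(−1.21/0.6069) = 0.1362.
Trapped volume = 480.0 × 0.1362 = 65.376 mL.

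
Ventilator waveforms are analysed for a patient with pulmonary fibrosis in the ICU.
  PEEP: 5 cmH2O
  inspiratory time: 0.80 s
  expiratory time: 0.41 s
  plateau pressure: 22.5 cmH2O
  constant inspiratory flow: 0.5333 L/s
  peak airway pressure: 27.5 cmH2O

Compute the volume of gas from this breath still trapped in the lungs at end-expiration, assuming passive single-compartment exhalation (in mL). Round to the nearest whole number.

71

Vt = flow × Ti = 0.5333 L/s × 0.80 s × 1000 mL/L = 426.64 mL.
R = (PIP − Pplat)/V̇ = (27.5 − 22.5) / 0.5333 = 5.0/0.5333 = 9.376 cmH2O·s/L.
C = Vt/(Pplat − PEEP) = 426.64 / (22.5 − 5) = 426.64/17.5 = 24.379 mL/cmH2O.
τ = R × C = 9.376 × 0.02438 L/cmH2O = 0.2286 s.
Fraction remaining = e^(−Te/τ) = e^(−0.41/0.2286) = 0.1664.
Trapped volume = 426.64 × 0.1664 = 70.993 mL.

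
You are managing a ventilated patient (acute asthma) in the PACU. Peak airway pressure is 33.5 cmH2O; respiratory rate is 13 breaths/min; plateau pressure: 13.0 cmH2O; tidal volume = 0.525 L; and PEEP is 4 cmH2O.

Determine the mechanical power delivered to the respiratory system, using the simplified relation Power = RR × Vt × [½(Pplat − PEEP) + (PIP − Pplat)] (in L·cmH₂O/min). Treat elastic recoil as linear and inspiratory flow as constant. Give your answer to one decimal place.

Per-breath work = Vt × [½(Pplat−PEEP) + (PIP−Pplat)] = 0.525 × [0.5×9.0 + 20.5] = 0.525 × 25.0 = 13.125 L·cmH2O.
Power = 13 × 13.125 = 170.63 L·cmH2O/min.

170.6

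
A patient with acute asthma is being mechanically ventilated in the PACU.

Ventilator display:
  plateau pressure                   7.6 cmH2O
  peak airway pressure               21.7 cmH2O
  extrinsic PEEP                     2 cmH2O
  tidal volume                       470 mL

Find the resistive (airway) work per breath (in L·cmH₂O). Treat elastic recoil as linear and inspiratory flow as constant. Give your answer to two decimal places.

6.63

With constant inspiratory flow the resistive pressure is constant at PIP − Pplat = 21.7 − 7.6 = 14.1 cmH2O, so resistive work = 14.1 × 0.470 = 6.627 L·cmH2O.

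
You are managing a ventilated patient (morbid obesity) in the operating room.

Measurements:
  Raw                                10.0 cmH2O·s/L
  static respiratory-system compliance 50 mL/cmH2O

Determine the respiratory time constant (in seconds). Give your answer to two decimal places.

0.50

τ = R × C = 10.0 × 50 mL/cmH2O = 10.0 × 0.050 L/cmH2O = 0.5 s.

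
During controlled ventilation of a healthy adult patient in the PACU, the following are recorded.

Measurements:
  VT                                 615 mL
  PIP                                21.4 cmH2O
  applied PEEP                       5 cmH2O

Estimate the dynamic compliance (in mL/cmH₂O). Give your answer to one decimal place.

Dynamic compliance = Vt / (PIP − PEEP) = 615 / (21.4 − 5) = 615 / 16.4 = 37.5 mL/cmH2O.

37.5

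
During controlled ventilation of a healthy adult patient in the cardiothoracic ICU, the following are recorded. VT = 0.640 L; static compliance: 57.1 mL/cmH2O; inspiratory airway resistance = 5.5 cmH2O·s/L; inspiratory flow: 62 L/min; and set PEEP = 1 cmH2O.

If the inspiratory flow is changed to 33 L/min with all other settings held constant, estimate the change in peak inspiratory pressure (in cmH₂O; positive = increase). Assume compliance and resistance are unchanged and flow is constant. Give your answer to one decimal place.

Flow: 62 L/min ÷ 60 = 1.0333 L/s.
New flow: 33 L/min ÷ 60 = 0.55 L/s.
PIP = Vt/C + R·V̇ + PEEP (constant-flow equation of motion).
Only the resistive term changes: ΔPIP = R × ΔV̇ = 5.5 × (0.55 − 1.0333) = 5.5 × -0.4833 = -2.658 cmH2O.

-2.7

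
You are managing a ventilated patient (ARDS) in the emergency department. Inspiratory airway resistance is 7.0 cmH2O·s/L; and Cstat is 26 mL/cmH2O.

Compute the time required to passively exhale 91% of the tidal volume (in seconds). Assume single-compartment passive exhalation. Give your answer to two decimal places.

0.44

τ = R × C = 7.0 × 26 mL/cmH2O = 7.0 × 0.026 L/cmH2O = 0.182 s.
Exhaled fraction f = 1 − e^(−t/τ) → t = −τ·ln(1 − f) = −0.182·ln(0.09) = 0.4382 s.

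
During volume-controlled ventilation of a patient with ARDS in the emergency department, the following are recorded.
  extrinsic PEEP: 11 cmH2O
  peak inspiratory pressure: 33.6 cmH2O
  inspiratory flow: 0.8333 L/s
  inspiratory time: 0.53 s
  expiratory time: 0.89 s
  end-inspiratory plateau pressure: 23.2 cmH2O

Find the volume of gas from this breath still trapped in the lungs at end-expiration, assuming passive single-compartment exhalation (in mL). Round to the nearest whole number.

62

Vt = flow × Ti = 0.8333 L/s × 0.53 s × 1000 mL/L = 441.65 mL.
R = (PIP − Pplat)/V̇ = (33.6 − 23.2) / 0.8333 = 10.4/0.8333 = 12.48 cmH2O·s/L.
C = Vt/(Pplat − PEEP) = 441.65 / (23.2 − 11) = 441.65/12.2 = 36.201 mL/cmH2O.
τ = R × C = 12.48 × 0.0362 L/cmH2O = 0.4518 s.
Fraction remaining = e^(−Te/τ) = e^(−0.89/0.4518) = 0.1395.
Trapped volume = 441.65 × 0.1395 = 61.61 mL.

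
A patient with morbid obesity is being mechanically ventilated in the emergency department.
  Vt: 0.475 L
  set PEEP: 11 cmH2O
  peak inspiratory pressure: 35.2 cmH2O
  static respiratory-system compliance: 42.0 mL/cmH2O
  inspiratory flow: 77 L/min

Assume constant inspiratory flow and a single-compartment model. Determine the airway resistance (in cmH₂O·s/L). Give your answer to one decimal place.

10.0

Flow: 77 L/min ÷ 60 = 1.2833 L/s.
Equation of motion (constant flow): PIP = Vt/C + R·V̇ + PEEP.
R·V̇ = PIP − Vt/C − PEEP = 35.2 − 475/42.0 − 11 = 35.2 − 11.31 − 11 = 12.89 cmH2O.
R = 12.89 / 1.2833 = 10.044 cmH2O·s/L.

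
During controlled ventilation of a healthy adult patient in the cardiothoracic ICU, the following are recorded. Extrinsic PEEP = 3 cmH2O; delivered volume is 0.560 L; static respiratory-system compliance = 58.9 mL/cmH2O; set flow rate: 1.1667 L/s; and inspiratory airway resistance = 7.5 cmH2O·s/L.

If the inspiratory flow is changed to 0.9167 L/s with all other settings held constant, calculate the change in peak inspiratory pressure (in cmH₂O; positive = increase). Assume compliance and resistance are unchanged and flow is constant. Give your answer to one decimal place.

-1.9

PIP = Vt/C + R·V̇ + PEEP (constant-flow equation of motion).
Only the resistive term changes: ΔPIP = R × ΔV̇ = 7.5 × (0.9167 − 1.1667) = 7.5 × -0.25 = -1.875 cmH2O.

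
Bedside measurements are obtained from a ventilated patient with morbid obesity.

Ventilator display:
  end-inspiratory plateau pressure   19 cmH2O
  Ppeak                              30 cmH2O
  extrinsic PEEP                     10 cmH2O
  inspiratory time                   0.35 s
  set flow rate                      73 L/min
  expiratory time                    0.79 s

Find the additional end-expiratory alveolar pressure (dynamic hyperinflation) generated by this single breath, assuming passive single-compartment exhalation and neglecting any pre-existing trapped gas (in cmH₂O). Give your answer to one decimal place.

Flow: 73 L/min ÷ 60 = 1.2167 L/s.
Vt = flow × Ti = 1.2167 L/s × 0.35 s × 1000 mL/L = 425.85 mL.
R = (PIP − Pplat)/V̇ = (30 − 19) / 1.2167 = 11.0/1.2167 = 9.041 cmH2O·s/L.
C = Vt/(Pplat − PEEP) = 425.85 / (19 − 10) = 425.85/9.0 = 47.317 mL/cmH2O.
τ = R × C = 9.041 × 0.04732 L/cmH2O = 0.4278 s.
Fraction remaining = e^(−Te/τ) = e^(−0.79/0.4278) = 0.1578; trapped volume = 425.85 × 0.1578 = 67.199 mL.
Additional alveolar pressure from trapping ≈ V_trapped / C = 67.199 / 47.317 = 1.42 cmH2O.

1.4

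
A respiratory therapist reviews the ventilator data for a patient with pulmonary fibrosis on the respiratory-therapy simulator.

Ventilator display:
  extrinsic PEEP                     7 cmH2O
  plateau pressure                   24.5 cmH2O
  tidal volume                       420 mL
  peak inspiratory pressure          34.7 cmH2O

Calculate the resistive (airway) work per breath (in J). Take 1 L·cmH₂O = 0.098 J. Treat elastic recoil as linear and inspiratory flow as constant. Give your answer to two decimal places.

0.42

With constant inspiratory flow the resistive pressure is constant at PIP − Pplat = 34.7 − 24.5 = 10.2 cmH2O, so resistive work = 10.2 × 0.420 = 4.284 L·cmH2O.
× 0.098 J/(L·cmH2O) → 0.4198 J.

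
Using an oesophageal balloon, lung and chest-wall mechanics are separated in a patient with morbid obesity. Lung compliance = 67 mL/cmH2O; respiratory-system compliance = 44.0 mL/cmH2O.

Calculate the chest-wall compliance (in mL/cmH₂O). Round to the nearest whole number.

1/Ccw = 1/Crs − 1/CL.
1/Ccw = 1/44.0 − 1/67 = 0.007802.
Ccw = 128.17 mL/cmH2O.

128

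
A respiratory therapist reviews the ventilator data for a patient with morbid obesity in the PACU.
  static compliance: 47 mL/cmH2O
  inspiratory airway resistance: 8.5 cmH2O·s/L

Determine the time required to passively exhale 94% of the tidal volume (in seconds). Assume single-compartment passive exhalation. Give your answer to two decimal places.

τ = R × C = 8.5 × 47 mL/cmH2O = 8.5 × 0.047 L/cmH2O = 0.3995 s.
Exhaled fraction f = 1 − e^(−t/τ) → t = −τ·ln(1 − f) = −0.3995·ln(0.06) = 1.124 s.

1.12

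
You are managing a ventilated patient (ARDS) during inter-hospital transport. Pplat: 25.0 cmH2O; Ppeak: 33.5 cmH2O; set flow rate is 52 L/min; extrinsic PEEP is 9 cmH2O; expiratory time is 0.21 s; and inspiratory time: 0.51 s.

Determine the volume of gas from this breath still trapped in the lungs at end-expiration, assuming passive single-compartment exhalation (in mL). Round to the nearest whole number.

204

Flow: 52 L/min ÷ 60 = 0.8667 L/s.
Vt = flow × Ti = 0.8667 L/s × 0.51 s × 1000 mL/L = 442.02 mL.
R = (PIP − Pplat)/V̇ = (33.5 − 25.0) / 0.8667 = 8.5/0.8667 = 9.807 cmH2O·s/L.
C = Vt/(Pplat − PEEP) = 442.02 / (25.0 − 9) = 442.02/16.0 = 27.626 mL/cmH2O.
τ = R × C = 9.807 × 0.02763 L/cmH2O = 0.271 s.
Fraction remaining = e^(−Te/τ) = e^(−0.21/0.271) = 0.4607.
Trapped volume = 442.02 × 0.4607 = 203.64 mL.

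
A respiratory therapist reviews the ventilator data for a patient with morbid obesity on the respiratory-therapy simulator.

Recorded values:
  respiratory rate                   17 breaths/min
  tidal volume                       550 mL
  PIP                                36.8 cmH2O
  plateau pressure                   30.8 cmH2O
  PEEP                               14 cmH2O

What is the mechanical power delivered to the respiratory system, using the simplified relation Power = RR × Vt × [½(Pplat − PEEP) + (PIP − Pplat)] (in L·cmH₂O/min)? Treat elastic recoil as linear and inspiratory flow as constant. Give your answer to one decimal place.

Per-breath work = Vt × [½(Pplat−PEEP) + (PIP−Pplat)] = 0.550 × [0.5×16.8 + 6.0] = 0.550 × 14.4 = 7.92 L·cmH2O.
Power = 17 × 7.92 = 134.64 L·cmH2O/min.

134.6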